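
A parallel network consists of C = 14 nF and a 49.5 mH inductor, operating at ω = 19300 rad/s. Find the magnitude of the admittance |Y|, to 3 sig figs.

777 μS

X_L = ωL = 955 Ω
X_C = 1/(ωC) = 3700 Ω
Parallel: admittances add. Y = 1/(jωL) + jωC
Y = (0 − j0.000777) S
|Y| = 0.000777 S → |Z| = 1/|Y| = 1290 Ω, ∠Z = −∠Y = 90.0°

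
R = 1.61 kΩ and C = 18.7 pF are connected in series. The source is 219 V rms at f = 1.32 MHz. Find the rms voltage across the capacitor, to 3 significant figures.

ω = 2πf = 8.294e+06 rad/s
X_C = 1/(ωC) = 6450 Ω
Z = 1610 − j6450 Ω
|Z| = √(1610² + 6450²) = 6650 Ω
I = V/|Z| = 33.0 mA
V_C = I·|Z_C| = 0.0330 × 6450 = 212 V

212 V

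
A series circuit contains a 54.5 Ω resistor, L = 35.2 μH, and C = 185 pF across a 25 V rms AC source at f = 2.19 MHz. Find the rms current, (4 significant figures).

234.7 mA

ω = 2πf = 1.376e+07 rad/s
X_L = ωL = 484.4 Ω
X_C = 1/(ωC) = 392.8 Ω
Net reactance X = X_L − X_C = 91.53 Ω
Z = 54.50 + j91.53 Ω
|Z| = √(54.50² + 91.53²) = 106.5 Ω
I = V/|Z| = 25/106.5 = 234.7 mA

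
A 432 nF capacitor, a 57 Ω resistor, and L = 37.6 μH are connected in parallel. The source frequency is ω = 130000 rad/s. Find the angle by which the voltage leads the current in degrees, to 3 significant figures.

83.3°

X_L = ωL = 4.89 Ω
X_C = 1/(ωC) = 17.8 Ω
Parallel: admittances add. Y = 1/R + 1/(jωL) + jωC
Y = (0.0175 − j0.148) S
|Y| = 0.149 S → |Z| = 1/|Y| = 6.69 Ω, ∠Z = −∠Y = 83.3°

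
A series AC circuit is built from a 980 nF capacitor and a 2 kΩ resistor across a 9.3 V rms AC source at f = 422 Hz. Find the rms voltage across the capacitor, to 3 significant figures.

1.76 V

ω = 2πf = 2652 rad/s
X_C = 1/(ωC) = 385 Ω
Z = 2000 − j385 Ω
|Z| = √(2000² + 385²) = 2040 Ω
I = V/|Z| = 4.57 mA
V_C = I·|Z_C| = 0.00457 × 385 = 1.76 V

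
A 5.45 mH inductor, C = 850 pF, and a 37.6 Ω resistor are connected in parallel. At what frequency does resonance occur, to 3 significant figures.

ω₀ = 1/√(LC) = 1/√(0.00545 × 8.5e-10) = 464600 rad/s
f₀ = ω₀/(2π) = 73.9 kHz

73.9 kHz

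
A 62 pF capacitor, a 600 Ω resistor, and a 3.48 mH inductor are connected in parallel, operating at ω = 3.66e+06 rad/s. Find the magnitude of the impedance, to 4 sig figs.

X_L = ωL = 12740 Ω
X_C = 1/(ωC) = 4407 Ω
Parallel: admittances add. Y = 1/R + 1/(jωL) + jωC
Y = (0.001667 + j0.0001484) S
|Y| = 0.001673 S → |Z| = 1/|Y| = 597.6 Ω, ∠Z = −∠Y = -5.088°

597.6 Ω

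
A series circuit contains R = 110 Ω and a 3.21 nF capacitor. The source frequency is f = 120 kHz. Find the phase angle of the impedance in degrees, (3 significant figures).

-75.1°

ω = 2πf = 754000 rad/s
X_C = 1/(ωC) = 413 Ω
Z = 110 − j413 Ω
|Z| = √(110² + 413²) = 428 Ω
∠Z = arctan(-413/110) = -75.1°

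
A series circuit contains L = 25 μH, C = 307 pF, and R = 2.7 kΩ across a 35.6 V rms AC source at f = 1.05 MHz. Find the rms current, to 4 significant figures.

13.09 mA

ω = 2πf = 6.597e+06 rad/s
X_L = ωL = 164.9 Ω
X_C = 1/(ωC) = 493.7 Ω
Net reactance X = X_L − X_C = -328.8 Ω
Z = 2700 − j328.8 Ω
|Z| = √(2700² + 328.8²) = 2720 Ω
I = V/|Z| = 35.6/2720 = 13.09 mA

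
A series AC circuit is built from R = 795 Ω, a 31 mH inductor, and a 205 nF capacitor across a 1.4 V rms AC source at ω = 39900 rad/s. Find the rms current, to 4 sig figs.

X_L = ωL = 1237 Ω
X_C = 1/(ωC) = 122.3 Ω
Net reactance X = X_L − X_C = 1115 Ω
Z = 795.0 + j1115 Ω
|Z| = √(795.0² + 1115²) = 1369 Ω
I = V/|Z| = 1.4/1369 = 1.023 mA

1.023 mA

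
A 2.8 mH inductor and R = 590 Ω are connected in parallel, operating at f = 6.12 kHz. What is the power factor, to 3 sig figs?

0.180

ω = 2πf = 38450 rad/s
X_L = ωL = 108 Ω
Parallel: admittances add. Y = 1/R + 1/(jωL)
Y = (0.00169 − j0.00929) S
|Y| = 0.00944 S → |Z| = 1/|Y| = 106 Ω, ∠Z = −∠Y = 79.7°
cos φ = cos(79.7°) = 0.180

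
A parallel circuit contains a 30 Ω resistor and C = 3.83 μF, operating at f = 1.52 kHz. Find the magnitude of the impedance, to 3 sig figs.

20.2 Ω

ω = 2πf = 9550 rad/s
X_C = 1/(ωC) = 27.3 Ω
Parallel: admittances add. Y = 1/R + jωC
Y = (0.0333 + j0.0366) S
|Y| = 0.0495 S → |Z| = 1/|Y| = 20.2 Ω, ∠Z = −∠Y = -47.7°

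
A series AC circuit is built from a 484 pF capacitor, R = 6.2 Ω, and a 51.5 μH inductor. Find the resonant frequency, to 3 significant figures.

ω₀ = 1/√(LC) = 1/√(5.15e-05 × 4.84e-10) = 6.334e+06 rad/s
f₀ = ω₀/(2π) = 1.01 MHz

1.01 MHz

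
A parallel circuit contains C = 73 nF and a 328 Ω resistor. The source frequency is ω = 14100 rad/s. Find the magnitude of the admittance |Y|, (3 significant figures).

3.22 mS

X_C = 1/(ωC) = 972 Ω
Parallel: admittances add. Y = 1/R + jωC
Y = (0.00305 + j0.00103) S
|Y| = 0.00322 S → |Z| = 1/|Y| = 311 Ω, ∠Z = −∠Y = -18.7°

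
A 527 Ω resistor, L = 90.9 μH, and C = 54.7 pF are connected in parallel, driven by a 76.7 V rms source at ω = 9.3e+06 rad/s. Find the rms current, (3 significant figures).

154 mA

X_L = ωL = 845 Ω
X_C = 1/(ωC) = 1970 Ω
Parallel: admittances add. Y = 1/R + 1/(jωL) + jωC
Y = (0.00190 − j0.000674) S
|Y| = 0.00201 S → |Z| = 1/|Y| = 497 Ω, ∠Z = −∠Y = 19.6°
I = V/|Z| = 76.7/497 = 154 mA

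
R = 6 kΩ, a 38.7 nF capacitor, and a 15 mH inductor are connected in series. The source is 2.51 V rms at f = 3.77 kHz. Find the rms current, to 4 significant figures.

ω = 2πf = 23690 rad/s
X_L = ωL = 355.3 Ω
X_C = 1/(ωC) = 1091 Ω
Net reactance X = X_L − X_C = -735.5 Ω
Z = 6000 − j735.5 Ω
|Z| = √(6000² + 735.5²) = 6045 Ω
I = V/|Z| = 2.51/6045 = 415.2 μA

415.2 μA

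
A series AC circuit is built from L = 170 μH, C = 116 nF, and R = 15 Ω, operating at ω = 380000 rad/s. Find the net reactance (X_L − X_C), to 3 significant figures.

41.9 Ω

X_L = ωL = 64.6 Ω
X_C = 1/(ωC) = 22.7 Ω
X = 64.6 − 22.7 = 41.9 Ω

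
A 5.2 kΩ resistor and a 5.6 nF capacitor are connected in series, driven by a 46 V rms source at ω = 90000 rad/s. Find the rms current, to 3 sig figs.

8.26 mA

X_C = 1/(ωC) = 1980 Ω
Z = 5200 − j1980 Ω
|Z| = √(5200² + 1980²) = 5570 Ω
I = V/|Z| = 46/5570 = 8.26 mA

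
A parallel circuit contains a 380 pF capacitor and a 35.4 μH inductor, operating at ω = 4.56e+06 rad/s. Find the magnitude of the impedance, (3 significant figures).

224 Ω

X_L = ωL = 161 Ω
X_C = 1/(ωC) = 577 Ω
Parallel: admittances add. Y = 1/(jωL) + jωC
Y = (0 − j0.00446) S
|Y| = 0.00446 S → |Z| = 1/|Y| = 224 Ω, ∠Z = −∠Y = 90.0°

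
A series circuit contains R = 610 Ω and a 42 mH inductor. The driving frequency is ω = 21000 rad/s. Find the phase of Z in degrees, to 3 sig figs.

55.3°

X_L = ωL = 882 Ω
Z = 610 + j882 Ω
|Z| = √(610² + 882²) = 1070 Ω
∠Z = arctan(882/610) = 55.3°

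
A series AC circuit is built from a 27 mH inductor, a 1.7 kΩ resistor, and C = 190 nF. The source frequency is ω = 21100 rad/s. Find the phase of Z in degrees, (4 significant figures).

10.67°

X_L = ωL = 569.7 Ω
X_C = 1/(ωC) = 249.4 Ω
Net reactance X = X_L − X_C = 320.3 Ω
Z = 1700 + j320.3 Ω
|Z| = √(1700² + 320.3²) = 1730 Ω
∠Z = arctan(320.3/1700) = 10.67°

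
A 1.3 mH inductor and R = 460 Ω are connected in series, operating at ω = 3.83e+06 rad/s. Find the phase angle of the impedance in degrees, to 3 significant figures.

84.7°

X_L = ωL = 4980 Ω
Z = 460 + j4980 Ω
|Z| = √(460² + 4980²) = 5000 Ω
∠Z = arctan(4980/460) = 84.7°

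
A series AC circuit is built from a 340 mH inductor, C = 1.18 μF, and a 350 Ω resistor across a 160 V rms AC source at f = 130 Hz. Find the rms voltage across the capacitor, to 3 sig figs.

ω = 2πf = 816.8 rad/s
X_L = ωL = 278 Ω
X_C = 1/(ωC) = 1040 Ω
Net reactance X = X_L − X_C = -760 Ω
Z = 350 − j760 Ω
|Z| = √(350² + 760²) = 837 Ω
I = V/|Z| = 191 mA
V_C = I·|Z_C| = 0.191 × 1040 = 198 V

198 V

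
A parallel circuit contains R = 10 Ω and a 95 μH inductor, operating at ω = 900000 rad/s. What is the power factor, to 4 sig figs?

X_L = ωL = 85.50 Ω
Parallel: admittances add. Y = 1/R + 1/(jωL)
Y = (0.1000 − j0.01170) S
|Y| = 0.1007 S → |Z| = 1/|Y| = 9.932 Ω, ∠Z = −∠Y = 6.671°
cos φ = cos(6.671°) = 0.9932

0.9932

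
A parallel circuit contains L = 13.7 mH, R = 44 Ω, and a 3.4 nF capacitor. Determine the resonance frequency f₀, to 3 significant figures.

ω₀ = 1/√(LC) = 1/√(0.0137 × 3.4e-09) = 146500 rad/s
f₀ = ω₀/(2π) = 23.3 kHz

23.3 kHz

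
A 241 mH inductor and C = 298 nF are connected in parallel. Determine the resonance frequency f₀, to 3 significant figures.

ω₀ = 1/√(LC) = 1/√(0.241 × 2.98e-07) = 3731 rad/s
f₀ = ω₀/(2π) = 594 Hz

594 Hz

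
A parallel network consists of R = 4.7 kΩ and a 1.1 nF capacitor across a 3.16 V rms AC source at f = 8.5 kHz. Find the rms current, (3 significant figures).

ω = 2πf = 53410 rad/s
X_C = 1/(ωC) = 17000 Ω
Parallel: admittances add. Y = 1/R + jωC
Y = (0.000213 + j5.87e-05) S
|Y| = 0.000221 S → |Z| = 1/|Y| = 4530 Ω, ∠Z = −∠Y = -15.4°
I = V/|Z| = 3.16/4530 = 697 μA

697 μA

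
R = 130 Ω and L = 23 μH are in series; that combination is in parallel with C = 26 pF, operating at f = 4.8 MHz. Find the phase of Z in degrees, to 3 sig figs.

ω = 2πf = 3.016e+07 rad/s
X_L = ωL = 694 Ω
X_C = 1/(ωC) = 1280 Ω
Branch 1 (R+jX_L): Z₁ = 130 + j694 Ω, |Z₁| = 706 Ω
Branch 2 (−jX_C): Z₂ = −j1280 Ω
Parallel: Z = Z₁Z₂/(Z₁+Z₂), |Z| = 1510 Ω, ∠Z = 66.8°

66.8°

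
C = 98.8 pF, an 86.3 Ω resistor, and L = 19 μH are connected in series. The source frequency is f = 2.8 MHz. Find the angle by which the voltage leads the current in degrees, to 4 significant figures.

ω = 2πf = 1.759e+07 rad/s
X_L = ωL = 334.3 Ω
X_C = 1/(ωC) = 575.3 Ω
Net reactance X = X_L − X_C = -241.0 Ω
Z = 86.30 − j241.0 Ω
|Z| = √(86.30² + 241.0²) = 256.0 Ω
∠Z = arctan(-241.0/86.30) = -70.30°

-70.30°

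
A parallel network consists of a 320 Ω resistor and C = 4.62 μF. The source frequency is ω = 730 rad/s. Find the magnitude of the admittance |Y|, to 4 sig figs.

X_C = 1/(ωC) = 296.5 Ω
Parallel: admittances add. Y = 1/R + jωC
Y = (0.003125 + j0.003373) S
|Y| = 0.004598 S → |Z| = 1/|Y| = 217.5 Ω, ∠Z = −∠Y = -47.18°

4.598 mS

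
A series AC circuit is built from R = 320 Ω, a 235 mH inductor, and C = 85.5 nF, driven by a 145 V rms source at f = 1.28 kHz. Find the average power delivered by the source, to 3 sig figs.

ω = 2πf = 8042 rad/s
X_L = ωL = 1890 Ω
X_C = 1/(ωC) = 1450 Ω
Net reactance X = X_L − X_C = 436 Ω
Z = 320 + j436 Ω
|Z| = √(320² + 436²) = 541 Ω
∠Z = arctan(436/320) = 53.7°
I = V/|Z| = 268 mA
P = VI cos φ = 145 × 0.268 × cos(53.7°) = 23.0 W

23.0 W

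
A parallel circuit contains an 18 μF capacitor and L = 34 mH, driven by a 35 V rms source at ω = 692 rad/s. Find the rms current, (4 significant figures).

1.052 A

X_L = ωL = 23.53 Ω
X_C = 1/(ωC) = 80.28 Ω
Parallel: admittances add. Y = 1/(jωL) + jωC
Y = (0 − j0.03005) S
|Y| = 0.03005 S → |Z| = 1/|Y| = 33.28 Ω, ∠Z = −∠Y = 90.00°
I = V/|Z| = 35/33.28 = 1.052 A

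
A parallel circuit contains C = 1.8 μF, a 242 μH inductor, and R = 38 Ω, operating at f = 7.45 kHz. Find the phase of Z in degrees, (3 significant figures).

8.68°

ω = 2πf = 46810 rad/s
X_L = ωL = 11.3 Ω
X_C = 1/(ωC) = 11.9 Ω
Parallel: admittances add. Y = 1/R + 1/(jωL) + jωC
Y = (0.0263 − j0.00402) S
|Y| = 0.0266 S → |Z| = 1/|Y| = 37.6 Ω, ∠Z = −∠Y = 8.68°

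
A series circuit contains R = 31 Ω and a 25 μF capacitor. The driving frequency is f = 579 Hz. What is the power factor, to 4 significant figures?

ω = 2πf = 3638 rad/s
X_C = 1/(ωC) = 11.00 Ω
Z = 31.00 − j11.00 Ω
|Z| = √(31.00² + 11.00²) = 32.89 Ω
∠Z = arctan(-11.00/31.00) = -19.53°
cos φ = cos(-19.53°) = 0.9425

0.9425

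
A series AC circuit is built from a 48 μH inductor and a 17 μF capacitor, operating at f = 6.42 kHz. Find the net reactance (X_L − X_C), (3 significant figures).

ω = 2πf = 40340 rad/s
X_L = ωL = 1.94 Ω
X_C = 1/(ωC) = 1.46 Ω
X = 1.94 − 1.46 = 0.478 Ω

0.478 Ω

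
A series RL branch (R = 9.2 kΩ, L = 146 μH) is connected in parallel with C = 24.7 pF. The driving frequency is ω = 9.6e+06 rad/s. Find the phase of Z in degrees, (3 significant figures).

-64.3°

X_L = ωL = 1400 Ω
X_C = 1/(ωC) = 4220 Ω
Branch 1 (R+jX_L): Z₁ = 9200 + j1400 Ω, |Z₁| = 9310 Ω
Branch 2 (−jX_C): Z₂ = −j4220 Ω
Parallel: Z = Z₁Z₂/(Z₁+Z₂), |Z| = 4080 Ω, ∠Z = -64.3°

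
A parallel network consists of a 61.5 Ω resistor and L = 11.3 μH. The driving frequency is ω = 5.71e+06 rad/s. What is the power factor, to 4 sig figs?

0.7239

X_L = ωL = 64.52 Ω
Parallel: admittances add. Y = 1/R + 1/(jωL)
Y = (0.01626 − j0.01550) S
|Y| = 0.02246 S → |Z| = 1/|Y| = 44.52 Ω, ∠Z = −∠Y = 43.63°
cos φ = cos(43.63°) = 0.7239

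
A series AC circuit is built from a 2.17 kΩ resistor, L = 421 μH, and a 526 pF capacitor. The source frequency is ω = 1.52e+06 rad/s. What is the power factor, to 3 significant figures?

X_L = ωL = 640 Ω
X_C = 1/(ωC) = 1250 Ω
Net reactance X = X_L − X_C = -611 Ω
Z = 2170 − j611 Ω
|Z| = √(2170² + 611²) = 2250 Ω
∠Z = arctan(-611/2170) = -15.7°
cos φ = cos(-15.7°) = 0.963

0.963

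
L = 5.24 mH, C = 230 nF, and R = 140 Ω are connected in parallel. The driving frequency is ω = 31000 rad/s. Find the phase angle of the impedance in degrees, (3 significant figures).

X_L = ωL = 162 Ω
X_C = 1/(ωC) = 140 Ω
Parallel: admittances add. Y = 1/R + 1/(jωL) + jωC
Y = (0.00714 + j0.000974) S
|Y| = 0.00721 S → |Z| = 1/|Y| = 139 Ω, ∠Z = −∠Y = -7.76°

-7.76°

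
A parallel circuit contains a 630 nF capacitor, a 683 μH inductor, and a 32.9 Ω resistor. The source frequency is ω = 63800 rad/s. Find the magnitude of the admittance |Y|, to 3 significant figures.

34.9 mS

X_L = ωL = 43.6 Ω
X_C = 1/(ωC) = 24.9 Ω
Parallel: admittances add. Y = 1/R + 1/(jωL) + jωC
Y = (0.0304 + j0.0172) S
|Y| = 0.0349 S → |Z| = 1/|Y| = 28.6 Ω, ∠Z = −∠Y = -29.6°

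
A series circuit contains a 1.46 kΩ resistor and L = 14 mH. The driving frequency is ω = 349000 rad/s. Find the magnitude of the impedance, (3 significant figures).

5100 Ω

X_L = ωL = 4890 Ω
Z = 1460 + j4890 Ω
|Z| = √(1460² + 4890²) = 5100 Ω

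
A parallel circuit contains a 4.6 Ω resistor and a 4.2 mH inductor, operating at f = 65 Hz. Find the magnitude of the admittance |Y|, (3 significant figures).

622 mS

ω = 2πf = 408.4 rad/s
X_L = ωL = 1.72 Ω
Parallel: admittances add. Y = 1/R + 1/(jωL)
Y = (0.217 − j0.583) S
|Y| = 0.622 S → |Z| = 1/|Y| = 1.61 Ω, ∠Z = −∠Y = 69.5°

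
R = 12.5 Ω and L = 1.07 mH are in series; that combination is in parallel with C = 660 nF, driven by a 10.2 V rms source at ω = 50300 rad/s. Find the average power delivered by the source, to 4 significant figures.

426.0 mW

X_L = ωL = 53.82 Ω
X_C = 1/(ωC) = 30.12 Ω
Branch 1 (R+jX_L): Z₁ = 12.50 + j53.82 Ω, |Z₁| = 55.25 Ω
Branch 2 (−jX_C): Z₂ = −j30.12 Ω
Parallel: Z = Z₁Z₂/(Z₁+Z₂), |Z| = 62.12 Ω, ∠Z = -75.27°
I = V/|Z| = 164.2 mA
P = VI cos φ = 10.2 × 0.1642 × cos(-75.27°) = 426.0 mW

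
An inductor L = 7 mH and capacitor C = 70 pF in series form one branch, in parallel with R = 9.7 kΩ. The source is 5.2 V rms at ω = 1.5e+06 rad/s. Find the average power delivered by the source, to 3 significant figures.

X_L = ωL = 10500 Ω
X_C = 1/(ωC) = 9520 Ω
Branch 1: Z₁ = R = 9700 Ω
Branch 2 (series LC): Z₂ = j(X_L − X_C) = j976 Ω
Parallel: Z = Z₁Z₂/(Z₁+Z₂), |Z| = 971 Ω, ∠Z = 84.3°
I = V/|Z| = 5.35 mA
P = VI cos φ = 5.2 × 0.00535 × cos(84.3°) = 2.79 mW

2.79 mW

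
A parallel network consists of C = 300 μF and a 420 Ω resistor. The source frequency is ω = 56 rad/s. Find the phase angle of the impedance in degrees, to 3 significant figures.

-81.9°

X_C = 1/(ωC) = 59.5 Ω
Parallel: admittances add. Y = 1/R + jωC
Y = (0.00238 + j0.0168) S
|Y| = 0.0170 S → |Z| = 1/|Y| = 58.9 Ω, ∠Z = −∠Y = -81.9°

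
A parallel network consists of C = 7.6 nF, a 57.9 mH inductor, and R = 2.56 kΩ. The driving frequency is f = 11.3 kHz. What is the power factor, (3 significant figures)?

0.797

ω = 2πf = 71000 rad/s
X_L = ωL = 4110 Ω
X_C = 1/(ωC) = 1850 Ω
Parallel: admittances add. Y = 1/R + 1/(jωL) + jωC
Y = (0.000391 + j0.000296) S
|Y| = 0.000490 S → |Z| = 1/|Y| = 2040 Ω, ∠Z = −∠Y = -37.2°
cos φ = cos(-37.2°) = 0.797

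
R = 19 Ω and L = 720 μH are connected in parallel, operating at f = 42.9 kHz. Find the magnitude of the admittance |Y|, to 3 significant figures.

52.9 mS

ω = 2πf = 269500 rad/s
X_L = ωL = 194 Ω
Parallel: admittances add. Y = 1/R + 1/(jωL)
Y = (0.0526 − j0.00515) S
|Y| = 0.0529 S → |Z| = 1/|Y| = 18.9 Ω, ∠Z = −∠Y = 5.59°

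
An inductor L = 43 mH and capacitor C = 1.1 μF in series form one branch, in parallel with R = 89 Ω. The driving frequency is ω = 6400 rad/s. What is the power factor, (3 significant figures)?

X_L = ωL = 275 Ω
X_C = 1/(ωC) = 142 Ω
Branch 1: Z₁ = R = 89.0 Ω
Branch 2 (series LC): Z₂ = j(X_L − X_C) = j133 Ω
Parallel: Z = Z₁Z₂/(Z₁+Z₂), |Z| = 74.0 Ω, ∠Z = 33.8°
cos φ = cos(33.8°) = 0.831

0.831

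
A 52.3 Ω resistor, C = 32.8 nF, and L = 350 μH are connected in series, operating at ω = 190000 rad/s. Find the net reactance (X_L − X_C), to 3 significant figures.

X_L = ωL = 66.5 Ω
X_C = 1/(ωC) = 160 Ω
X = 66.5 − 160 = -94.0 Ω

-94.0 Ω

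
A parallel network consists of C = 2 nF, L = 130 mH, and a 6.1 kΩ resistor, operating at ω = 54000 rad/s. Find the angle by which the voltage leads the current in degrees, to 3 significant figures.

11.9°

X_L = ωL = 7020 Ω
X_C = 1/(ωC) = 9260 Ω
Parallel: admittances add. Y = 1/R + 1/(jωL) + jωC
Y = (0.000164 − j3.45e-05) S
|Y| = 0.000168 S → |Z| = 1/|Y| = 5970 Ω, ∠Z = −∠Y = 11.9°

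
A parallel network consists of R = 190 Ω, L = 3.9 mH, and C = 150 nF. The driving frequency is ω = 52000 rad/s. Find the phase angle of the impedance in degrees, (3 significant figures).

X_L = ωL = 203 Ω
X_C = 1/(ωC) = 128 Ω
Parallel: admittances add. Y = 1/R + 1/(jωL) + jωC
Y = (0.00526 + j0.00287) S
|Y| = 0.00599 S → |Z| = 1/|Y| = 167 Ω, ∠Z = −∠Y = -28.6°

-28.6°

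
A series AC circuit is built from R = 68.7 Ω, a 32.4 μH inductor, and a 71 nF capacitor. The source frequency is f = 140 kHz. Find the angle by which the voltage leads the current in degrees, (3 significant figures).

10.3°

ω = 2πf = 879600 rad/s
X_L = ωL = 28.5 Ω
X_C = 1/(ωC) = 16.0 Ω
Net reactance X = X_L − X_C = 12.5 Ω
Z = 68.7 + j12.5 Ω
|Z| = √(68.7² + 12.5²) = 69.8 Ω
∠Z = arctan(12.5/68.7) = 10.3°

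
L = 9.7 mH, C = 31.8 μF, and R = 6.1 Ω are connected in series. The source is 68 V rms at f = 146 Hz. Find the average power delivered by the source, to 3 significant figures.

41.4 W

ω = 2πf = 917.3 rad/s
X_L = ωL = 8.90 Ω
X_C = 1/(ωC) = 34.3 Ω
Net reactance X = X_L − X_C = -25.4 Ω
Z = 6.10 − j25.4 Ω
|Z| = √(6.10² + 25.4²) = 26.1 Ω
∠Z = arctan(-25.4/6.10) = -76.5°
I = V/|Z| = 2.60 A
P = VI cos φ = 68 × 2.60 × cos(-76.5°) = 41.4 W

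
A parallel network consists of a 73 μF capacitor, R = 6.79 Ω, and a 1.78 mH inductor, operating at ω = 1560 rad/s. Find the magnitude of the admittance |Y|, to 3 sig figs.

287 mS

X_L = ωL = 2.78 Ω
X_C = 1/(ωC) = 8.78 Ω
Parallel: admittances add. Y = 1/R + 1/(jωL) + jωC
Y = (0.147 − j0.246) S
|Y| = 0.287 S → |Z| = 1/|Y| = 3.49 Ω, ∠Z = −∠Y = 59.1°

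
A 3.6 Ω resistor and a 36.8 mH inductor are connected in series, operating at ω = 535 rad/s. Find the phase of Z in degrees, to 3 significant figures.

79.6°

X_L = ωL = 19.7 Ω
Z = 3.60 + j19.7 Ω
|Z| = √(3.60² + 19.7²) = 20.0 Ω
∠Z = arctan(19.7/3.60) = 79.6°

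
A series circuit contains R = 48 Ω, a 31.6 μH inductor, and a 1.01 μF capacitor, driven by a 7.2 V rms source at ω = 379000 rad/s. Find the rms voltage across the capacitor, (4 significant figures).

X_L = ωL = 11.98 Ω
X_C = 1/(ωC) = 2.612 Ω
Net reactance X = X_L − X_C = 9.364 Ω
Z = 48.00 + j9.364 Ω
|Z| = √(48.00² + 9.364²) = 48.90 Ω
I = V/|Z| = 147.2 mA
V_C = I·|Z_C| = 0.1472 × 2.612 = 0.3846 V

0.3846 V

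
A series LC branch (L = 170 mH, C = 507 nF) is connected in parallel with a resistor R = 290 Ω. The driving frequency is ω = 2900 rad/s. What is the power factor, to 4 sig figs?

X_L = ωL = 493.0 Ω
X_C = 1/(ωC) = 680.1 Ω
Branch 1: Z₁ = R = 290.0 Ω
Branch 2 (series LC): Z₂ = j(X_L − X_C) = −j187.1 Ω
Parallel: Z = Z₁Z₂/(Z₁+Z₂), |Z| = 157.2 Ω, ∠Z = -57.17°
cos φ = cos(-57.17°) = 0.5422

0.5422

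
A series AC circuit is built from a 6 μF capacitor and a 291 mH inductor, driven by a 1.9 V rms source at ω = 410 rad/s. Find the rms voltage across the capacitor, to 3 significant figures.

X_L = ωL = 119 Ω
X_C = 1/(ωC) = 407 Ω
Net reactance X = X_L − X_C = -287 Ω
Z = − j287 Ω
|Z| = √(0² + 287²) = 287 Ω
I = V/|Z| = 6.62 mA
V_C = I·|Z_C| = 0.00662 × 407 = 2.69 V

2.69 V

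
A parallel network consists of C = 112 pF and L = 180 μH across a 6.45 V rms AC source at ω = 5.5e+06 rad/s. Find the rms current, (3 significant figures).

2.54 mA

X_L = ωL = 990 Ω
X_C = 1/(ωC) = 1620 Ω
Parallel: admittances add. Y = 1/(jωL) + jωC
Y = (0 − j0.000394) S
|Y| = 0.000394 S → |Z| = 1/|Y| = 2540 Ω, ∠Z = −∠Y = 90.0°
I = V/|Z| = 6.45/2540 = 2.54 mA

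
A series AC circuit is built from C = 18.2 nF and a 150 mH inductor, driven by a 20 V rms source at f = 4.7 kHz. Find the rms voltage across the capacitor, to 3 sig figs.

14.5 V

ω = 2πf = 29530 rad/s
X_L = ωL = 4430 Ω
X_C = 1/(ωC) = 1860 Ω
Net reactance X = X_L − X_C = 2570 Ω
Z = j2570 Ω
|Z| = √(0² + 2570²) = 2570 Ω
I = V/|Z| = 7.78 mA
V_C = I·|Z_C| = 0.00778 × 1860 = 14.5 V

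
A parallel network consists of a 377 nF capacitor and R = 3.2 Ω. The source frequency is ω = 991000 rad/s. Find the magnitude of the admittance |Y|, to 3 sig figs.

487 mS

X_C = 1/(ωC) = 2.68 Ω
Parallel: admittances add. Y = 1/R + jωC
Y = (0.312 + j0.374) S
|Y| = 0.487 S → |Z| = 1/|Y| = 2.05 Ω, ∠Z = −∠Y = -50.1°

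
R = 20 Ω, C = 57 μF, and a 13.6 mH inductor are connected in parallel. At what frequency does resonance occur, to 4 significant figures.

ω₀ = 1/√(LC) = 1/√(0.0136 × 5.7e-05) = 1136 rad/s
f₀ = ω₀/(2π) = 180.8 Hz

180.8 Hz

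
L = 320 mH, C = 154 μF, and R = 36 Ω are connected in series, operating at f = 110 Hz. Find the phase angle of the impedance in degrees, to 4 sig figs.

ω = 2πf = 691.2 rad/s
X_L = ωL = 221.2 Ω
X_C = 1/(ωC) = 9.395 Ω
Net reactance X = X_L − X_C = 211.8 Ω
Z = 36.00 + j211.8 Ω
|Z| = √(36.00² + 211.8²) = 214.8 Ω
∠Z = arctan(211.8/36.00) = 80.35°

80.35°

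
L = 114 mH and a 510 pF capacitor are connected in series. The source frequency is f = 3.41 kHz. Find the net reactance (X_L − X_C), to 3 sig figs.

ω = 2πf = 21430 rad/s
X_L = ωL = 2440 Ω
X_C = 1/(ωC) = 91500 Ω
X = 2440 − 91500 = -89100 Ω

-89100 Ω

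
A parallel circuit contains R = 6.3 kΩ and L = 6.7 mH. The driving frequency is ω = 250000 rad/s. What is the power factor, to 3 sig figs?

0.257

X_L = ωL = 1680 Ω
Parallel: admittances add. Y = 1/R + 1/(jωL)
Y = (0.000159 − j0.000597) S
|Y| = 0.000618 S → |Z| = 1/|Y| = 1620 Ω, ∠Z = −∠Y = 75.1°
cos φ = cos(75.1°) = 0.257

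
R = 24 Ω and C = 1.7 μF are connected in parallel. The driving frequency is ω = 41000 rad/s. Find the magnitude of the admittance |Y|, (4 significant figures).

X_C = 1/(ωC) = 14.35 Ω
Parallel: admittances add. Y = 1/R + jωC
Y = (0.04167 + j0.06970) S
|Y| = 0.08120 S → |Z| = 1/|Y| = 12.31 Ω, ∠Z = −∠Y = -59.13°

81.20 mS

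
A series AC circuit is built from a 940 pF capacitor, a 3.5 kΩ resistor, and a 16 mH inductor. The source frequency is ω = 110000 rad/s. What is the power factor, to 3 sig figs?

0.405

X_L = ωL = 1760 Ω
X_C = 1/(ωC) = 9670 Ω
Net reactance X = X_L − X_C = -7910 Ω
Z = 3500 − j7910 Ω
|Z| = √(3500² + 7910²) = 8650 Ω
∠Z = arctan(-7910/3500) = -66.1°
cos φ = cos(-66.1°) = 0.405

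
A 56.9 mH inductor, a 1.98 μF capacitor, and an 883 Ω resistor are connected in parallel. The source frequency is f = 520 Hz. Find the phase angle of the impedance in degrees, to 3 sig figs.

-43.9°

ω = 2πf = 3267 rad/s
X_L = ωL = 186 Ω
X_C = 1/(ωC) = 155 Ω
Parallel: admittances add. Y = 1/R + 1/(jωL) + jωC
Y = (0.00113 + j0.00109) S
|Y| = 0.00157 S → |Z| = 1/|Y| = 636 Ω, ∠Z = −∠Y = -43.9°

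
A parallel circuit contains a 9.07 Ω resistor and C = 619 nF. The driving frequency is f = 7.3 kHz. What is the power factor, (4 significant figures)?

ω = 2πf = 45870 rad/s
X_C = 1/(ωC) = 35.22 Ω
Parallel: admittances add. Y = 1/R + jωC
Y = (0.1103 + j0.02839) S
|Y| = 0.1139 S → |Z| = 1/|Y| = 8.783 Ω, ∠Z = −∠Y = -14.44°
cos φ = cos(-14.44°) = 0.9684

0.9684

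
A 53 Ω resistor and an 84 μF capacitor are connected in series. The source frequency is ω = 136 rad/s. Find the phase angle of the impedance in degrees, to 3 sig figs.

-58.8°

X_C = 1/(ωC) = 87.5 Ω
Z = 53.0 − j87.5 Ω
|Z| = √(53.0² + 87.5²) = 102 Ω
∠Z = arctan(-87.5/53.0) = -58.8°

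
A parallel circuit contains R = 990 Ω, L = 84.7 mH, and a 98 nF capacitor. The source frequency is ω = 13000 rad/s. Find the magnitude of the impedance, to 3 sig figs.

X_L = ωL = 1100 Ω
X_C = 1/(ωC) = 785 Ω
Parallel: admittances add. Y = 1/R + 1/(jωL) + jωC
Y = (0.00101 + j0.000366) S
|Y| = 0.00107 S → |Z| = 1/|Y| = 931 Ω, ∠Z = −∠Y = -19.9°

931 Ω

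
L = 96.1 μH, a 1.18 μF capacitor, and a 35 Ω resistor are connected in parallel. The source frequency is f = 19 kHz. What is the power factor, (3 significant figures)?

0.470

ω = 2πf = 119400 rad/s
X_L = ωL = 11.5 Ω
X_C = 1/(ωC) = 7.10 Ω
Parallel: admittances add. Y = 1/R + 1/(jωL) + jωC
Y = (0.0286 + j0.0537) S
|Y| = 0.0608 S → |Z| = 1/|Y| = 16.4 Ω, ∠Z = −∠Y = -62.0°
cos φ = cos(-62.0°) = 0.470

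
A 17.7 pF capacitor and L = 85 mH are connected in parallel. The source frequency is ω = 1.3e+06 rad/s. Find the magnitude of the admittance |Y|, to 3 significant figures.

14.0 μS

X_L = ωL = 111000 Ω
X_C = 1/(ωC) = 43500 Ω
Parallel: admittances add. Y = 1/(jωL) + jωC
Y = (0 + j1.4e-05) S
|Y| = 1.4e-05 S → |Z| = 1/|Y| = 71600 Ω, ∠Z = −∠Y = -90.0°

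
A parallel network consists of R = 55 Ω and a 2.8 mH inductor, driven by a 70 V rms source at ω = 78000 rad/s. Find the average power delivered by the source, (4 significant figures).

89.09 W

X_L = ωL = 218.4 Ω
Parallel: admittances add. Y = 1/R + 1/(jωL)
Y = (0.01818 − j0.004579) S
|Y| = 0.01875 S → |Z| = 1/|Y| = 53.33 Ω, ∠Z = −∠Y = 14.13°
I = V/|Z| = 1.312 A
P = VI cos φ = 70 × 1.312 × cos(14.13°) = 89.09 W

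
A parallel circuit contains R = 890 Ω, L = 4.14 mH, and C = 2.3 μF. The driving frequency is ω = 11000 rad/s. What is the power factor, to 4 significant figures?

0.3187

X_L = ωL = 45.54 Ω
X_C = 1/(ωC) = 39.53 Ω
Parallel: admittances add. Y = 1/R + 1/(jωL) + jωC
Y = (0.001124 + j0.003341) S
|Y| = 0.003525 S → |Z| = 1/|Y| = 283.7 Ω, ∠Z = −∠Y = -71.41°
cos φ = cos(-71.41°) = 0.3187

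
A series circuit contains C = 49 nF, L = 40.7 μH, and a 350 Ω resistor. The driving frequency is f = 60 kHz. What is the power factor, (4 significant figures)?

0.9939

ω = 2πf = 377000 rad/s
X_L = ωL = 15.34 Ω
X_C = 1/(ωC) = 54.13 Ω
Net reactance X = X_L − X_C = -38.79 Ω
Z = 350.0 − j38.79 Ω
|Z| = √(350.0² + 38.79²) = 352.1 Ω
∠Z = arctan(-38.79/350.0) = -6.324°
cos φ = cos(-6.324°) = 0.9939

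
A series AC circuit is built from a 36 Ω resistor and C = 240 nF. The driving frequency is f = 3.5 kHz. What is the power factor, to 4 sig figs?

0.1867

ω = 2πf = 21990 rad/s
X_C = 1/(ωC) = 189.5 Ω
Z = 36.00 − j189.5 Ω
|Z| = √(36.00² + 189.5²) = 192.9 Ω
∠Z = arctan(-189.5/36.00) = -79.24°
cos φ = cos(-79.24°) = 0.1867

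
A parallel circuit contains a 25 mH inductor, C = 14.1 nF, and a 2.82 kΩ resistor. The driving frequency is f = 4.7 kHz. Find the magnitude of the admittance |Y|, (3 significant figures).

ω = 2πf = 29530 rad/s
X_L = ωL = 738 Ω
X_C = 1/(ωC) = 2400 Ω
Parallel: admittances add. Y = 1/R + 1/(jωL) + jωC
Y = (0.000355 − j0.000938) S
|Y| = 0.00100 S → |Z| = 1/|Y| = 997 Ω, ∠Z = −∠Y = 69.3°

1.00 mS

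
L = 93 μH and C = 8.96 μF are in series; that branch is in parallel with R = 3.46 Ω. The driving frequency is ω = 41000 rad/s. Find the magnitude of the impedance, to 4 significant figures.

1.040 Ω

X_L = ωL = 3.813 Ω
X_C = 1/(ωC) = 2.722 Ω
Branch 1: Z₁ = R = 3.460 Ω
Branch 2 (series LC): Z₂ = j(X_L − X_C) = j1.091 Ω
Parallel: Z = Z₁Z₂/(Z₁+Z₂), |Z| = 1.040 Ω, ∠Z = 72.50°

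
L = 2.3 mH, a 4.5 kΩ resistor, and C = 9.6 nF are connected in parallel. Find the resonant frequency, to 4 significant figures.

ω₀ = 1/√(LC) = 1/√(0.0023 × 9.6e-09) = 212800 rad/s
f₀ = ω₀/(2π) = 33.87 kHz

33.87 kHz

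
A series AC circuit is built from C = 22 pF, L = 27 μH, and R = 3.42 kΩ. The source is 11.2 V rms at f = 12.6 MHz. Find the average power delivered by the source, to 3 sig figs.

30.3 mW

ω = 2πf = 7.917e+07 rad/s
X_L = ωL = 2140 Ω
X_C = 1/(ωC) = 574 Ω
Net reactance X = X_L − X_C = 1560 Ω
Z = 3420 + j1560 Ω
|Z| = √(3420² + 1560²) = 3760 Ω
∠Z = arctan(1560/3420) = 24.6°
I = V/|Z| = 2.98 mA
P = VI cos φ = 11.2 × 0.00298 × cos(24.6°) = 30.3 mW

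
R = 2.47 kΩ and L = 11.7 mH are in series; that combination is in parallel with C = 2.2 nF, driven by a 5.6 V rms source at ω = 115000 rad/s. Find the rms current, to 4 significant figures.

1.809 mA

X_L = ωL = 1346 Ω
X_C = 1/(ωC) = 3953 Ω
Branch 1 (R+jX_L): Z₁ = 2470 + j1346 Ω, |Z₁| = 2813 Ω
Branch 2 (−jX_C): Z₂ = −j3953 Ω
Parallel: Z = Z₁Z₂/(Z₁+Z₂), |Z| = 3096 Ω, ∠Z = -14.87°
I = V/|Z| = 5.6/3096 = 1.809 mA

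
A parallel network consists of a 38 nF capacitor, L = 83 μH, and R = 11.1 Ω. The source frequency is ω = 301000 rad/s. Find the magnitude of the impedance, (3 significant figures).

10.6 Ω

X_L = ωL = 25.0 Ω
X_C = 1/(ωC) = 87.4 Ω
Parallel: admittances add. Y = 1/R + 1/(jωL) + jωC
Y = (0.0901 − j0.0286) S
|Y| = 0.0945 S → |Z| = 1/|Y| = 10.6 Ω, ∠Z = −∠Y = 17.6°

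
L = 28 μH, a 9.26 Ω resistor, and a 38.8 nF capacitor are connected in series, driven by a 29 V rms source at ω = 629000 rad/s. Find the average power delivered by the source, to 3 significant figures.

12.3 W

X_L = ωL = 17.6 Ω
X_C = 1/(ωC) = 41.0 Ω
Net reactance X = X_L − X_C = -23.4 Ω
Z = 9.26 − j23.4 Ω
|Z| = √(9.26² + 23.4²) = 25.1 Ω
∠Z = arctan(-23.4/9.26) = -68.4°
I = V/|Z| = 1.15 A
P = VI cos φ = 29 × 1.15 × cos(-68.4°) = 12.3 W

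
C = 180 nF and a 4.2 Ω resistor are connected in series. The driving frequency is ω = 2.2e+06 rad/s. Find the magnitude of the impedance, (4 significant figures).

4.901 Ω

X_C = 1/(ωC) = 2.525 Ω
Z = 4.200 − j2.525 Ω
|Z| = √(4.200² + 2.525²) = 4.901 Ω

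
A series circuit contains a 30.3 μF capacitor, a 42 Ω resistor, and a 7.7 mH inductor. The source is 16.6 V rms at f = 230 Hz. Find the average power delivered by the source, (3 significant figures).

ω = 2πf = 1445 rad/s
X_L = ωL = 11.1 Ω
X_C = 1/(ωC) = 22.8 Ω
Net reactance X = X_L − X_C = -11.7 Ω
Z = 42.0 − j11.7 Ω
|Z| = √(42.0² + 11.7²) = 43.6 Ω
∠Z = arctan(-11.7/42.0) = -15.6°
I = V/|Z| = 381 mA
P = VI cos φ = 16.6 × 0.381 × cos(-15.6°) = 6.09 W

6.09 W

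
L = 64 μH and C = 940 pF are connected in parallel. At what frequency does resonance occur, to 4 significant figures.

ω₀ = 1/√(LC) = 1/√(6.4e-05 × 9.4e-10) = 4.077e+06 rad/s
f₀ = ω₀/(2π) = 648.9 kHz

648.9 kHz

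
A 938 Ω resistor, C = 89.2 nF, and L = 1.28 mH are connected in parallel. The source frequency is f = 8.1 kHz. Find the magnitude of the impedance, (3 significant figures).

ω = 2πf = 50890 rad/s
X_L = ωL = 65.1 Ω
X_C = 1/(ωC) = 220 Ω
Parallel: admittances add. Y = 1/R + 1/(jωL) + jωC
Y = (0.00107 − j0.0108) S
|Y| = 0.0109 S → |Z| = 1/|Y| = 92.1 Ω, ∠Z = −∠Y = 84.4°

92.1 Ω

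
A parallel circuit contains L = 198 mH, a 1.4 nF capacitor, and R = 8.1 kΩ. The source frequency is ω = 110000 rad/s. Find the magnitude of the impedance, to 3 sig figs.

6090 Ω

X_L = ωL = 21800 Ω
X_C = 1/(ωC) = 6490 Ω
Parallel: admittances add. Y = 1/R + 1/(jωL) + jωC
Y = (0.000123 + j0.000108) S
|Y| = 0.000164 S → |Z| = 1/|Y| = 6090 Ω, ∠Z = −∠Y = -41.2°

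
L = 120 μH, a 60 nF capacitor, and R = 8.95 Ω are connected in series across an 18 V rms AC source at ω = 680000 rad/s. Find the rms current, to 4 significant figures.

311.5 mA

X_L = ωL = 81.60 Ω
X_C = 1/(ωC) = 24.51 Ω
Net reactance X = X_L − X_C = 57.09 Ω
Z = 8.950 + j57.09 Ω
|Z| = √(8.950² + 57.09²) = 57.79 Ω
I = V/|Z| = 18/57.79 = 311.5 mA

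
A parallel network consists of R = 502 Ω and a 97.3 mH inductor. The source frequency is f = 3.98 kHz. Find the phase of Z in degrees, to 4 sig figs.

ω = 2πf = 25010 rad/s
X_L = ωL = 2433 Ω
Parallel: admittances add. Y = 1/R + 1/(jωL)
Y = (0.001992 − j0.0004110) S
|Y| = 0.002034 S → |Z| = 1/|Y| = 491.6 Ω, ∠Z = −∠Y = 11.66°

11.66°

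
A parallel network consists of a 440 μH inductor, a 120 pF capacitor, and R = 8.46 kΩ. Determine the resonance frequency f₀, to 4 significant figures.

692.6 kHz

ω₀ = 1/√(LC) = 1/√(0.00044 × 1.2e-10) = 4.352e+06 rad/s
f₀ = ω₀/(2π) = 692.6 kHz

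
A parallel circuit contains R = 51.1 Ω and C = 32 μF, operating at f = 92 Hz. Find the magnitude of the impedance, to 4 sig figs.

ω = 2πf = 578.1 rad/s
X_C = 1/(ωC) = 54.06 Ω
Parallel: admittances add. Y = 1/R + jωC
Y = (0.01957 + j0.01850) S
|Y| = 0.02693 S → |Z| = 1/|Y| = 37.14 Ω, ∠Z = −∠Y = -43.39°

37.14 Ω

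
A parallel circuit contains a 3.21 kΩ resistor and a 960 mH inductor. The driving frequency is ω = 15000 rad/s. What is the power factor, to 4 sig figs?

0.9760

X_L = ωL = 14400 Ω
Parallel: admittances add. Y = 1/R + 1/(jωL)
Y = (0.0003115 − j6.944e-05) S
|Y| = 0.0003192 S → |Z| = 1/|Y| = 3133 Ω, ∠Z = −∠Y = 12.57°
cos φ = cos(12.57°) = 0.9760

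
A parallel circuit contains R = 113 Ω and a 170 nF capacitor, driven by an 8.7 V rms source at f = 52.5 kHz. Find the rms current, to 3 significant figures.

ω = 2πf = 329900 rad/s
X_C = 1/(ωC) = 17.8 Ω
Parallel: admittances add. Y = 1/R + jωC
Y = (0.00885 + j0.0561) S
|Y| = 0.0568 S → |Z| = 1/|Y| = 17.6 Ω, ∠Z = −∠Y = -81.0°
I = V/|Z| = 8.7/17.6 = 494 mA

494 mA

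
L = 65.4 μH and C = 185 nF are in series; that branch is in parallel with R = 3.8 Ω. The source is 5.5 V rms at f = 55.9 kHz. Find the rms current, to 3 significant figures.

1.62 A

ω = 2πf = 351200 rad/s
X_L = ωL = 23.0 Ω
X_C = 1/(ωC) = 15.4 Ω
Branch 1: Z₁ = R = 3.80 Ω
Branch 2 (series LC): Z₂ = j(X_L − X_C) = j7.58 Ω
Parallel: Z = Z₁Z₂/(Z₁+Z₂), |Z| = 3.40 Ω, ∠Z = 26.6°
I = V/|Z| = 5.5/3.40 = 1.62 A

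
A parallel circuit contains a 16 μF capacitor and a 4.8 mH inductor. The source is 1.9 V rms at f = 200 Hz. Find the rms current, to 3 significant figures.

277 mA

ω = 2πf = 1257 rad/s
X_L = ωL = 6.03 Ω
X_C = 1/(ωC) = 49.7 Ω
Parallel: admittances add. Y = 1/(jωL) + jωC
Y = (0 − j0.146) S
|Y| = 0.146 S → |Z| = 1/|Y| = 6.86 Ω, ∠Z = −∠Y = 90.0°
I = V/|Z| = 1.9/6.86 = 277 mA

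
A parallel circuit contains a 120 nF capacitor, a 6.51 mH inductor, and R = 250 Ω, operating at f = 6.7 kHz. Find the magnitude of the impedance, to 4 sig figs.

ω = 2πf = 42100 rad/s
X_L = ωL = 274.1 Ω
X_C = 1/(ωC) = 198.0 Ω
Parallel: admittances add. Y = 1/R + 1/(jωL) + jωC
Y = (0.004000 + j0.001403) S
|Y| = 0.004239 S → |Z| = 1/|Y| = 235.9 Ω, ∠Z = −∠Y = -19.33°

235.9 Ω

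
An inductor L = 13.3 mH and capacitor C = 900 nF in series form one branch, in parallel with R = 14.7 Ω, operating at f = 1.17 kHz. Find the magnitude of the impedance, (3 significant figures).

ω = 2πf = 7351 rad/s
X_L = ωL = 97.8 Ω
X_C = 1/(ωC) = 151 Ω
Branch 1: Z₁ = R = 14.7 Ω
Branch 2 (series LC): Z₂ = j(X_L − X_C) = −j53.4 Ω
Parallel: Z = Z₁Z₂/(Z₁+Z₂), |Z| = 14.2 Ω, ∠Z = -15.4°

14.2 Ω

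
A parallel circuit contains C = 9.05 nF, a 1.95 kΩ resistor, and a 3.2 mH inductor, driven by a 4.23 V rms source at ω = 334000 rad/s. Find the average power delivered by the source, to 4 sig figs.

X_L = ωL = 1069 Ω
X_C = 1/(ωC) = 330.8 Ω
Parallel: admittances add. Y = 1/R + 1/(jωL) + jωC
Y = (0.0005128 + j0.002087) S
|Y| = 0.002149 S → |Z| = 1/|Y| = 465.3 Ω, ∠Z = −∠Y = -76.20°
I = V/|Z| = 9.091 mA
P = VI cos φ = 4.23 × 0.009091 × cos(-76.20°) = 9.176 mW

9.176 mW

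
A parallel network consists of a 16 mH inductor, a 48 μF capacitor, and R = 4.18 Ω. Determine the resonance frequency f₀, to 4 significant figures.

181.6 Hz

ω₀ = 1/√(LC) = 1/√(0.016 × 4.8e-05) = 1141 rad/s
f₀ = ω₀/(2π) = 181.6 Hz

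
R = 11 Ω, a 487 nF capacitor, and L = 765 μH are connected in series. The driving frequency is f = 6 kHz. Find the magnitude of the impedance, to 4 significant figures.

ω = 2πf = 37700 rad/s
X_L = ωL = 28.84 Ω
X_C = 1/(ωC) = 54.47 Ω
Net reactance X = X_L − X_C = -25.63 Ω
Z = 11.00 − j25.63 Ω
|Z| = √(11.00² + 25.63²) = 27.89 Ω

27.89 Ω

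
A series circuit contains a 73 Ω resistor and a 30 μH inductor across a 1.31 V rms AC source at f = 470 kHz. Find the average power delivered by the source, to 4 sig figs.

ω = 2πf = 2.953e+06 rad/s
X_L = ωL = 88.59 Ω
Z = 73.00 + j88.59 Ω
|Z| = √(73.00² + 88.59²) = 114.8 Ω
∠Z = arctan(88.59/73.00) = 50.51°
I = V/|Z| = 11.41 mA
P = VI cos φ = 1.31 × 0.01141 × cos(50.51°) = 9.507 mW

9.507 mW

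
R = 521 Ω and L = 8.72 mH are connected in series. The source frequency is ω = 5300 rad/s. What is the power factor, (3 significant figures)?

X_L = ωL = 46.2 Ω
Z = 521 + j46.2 Ω
|Z| = √(521² + 46.2²) = 523 Ω
∠Z = arctan(46.2/521) = 5.07°
cos φ = cos(5.07°) = 0.996

0.996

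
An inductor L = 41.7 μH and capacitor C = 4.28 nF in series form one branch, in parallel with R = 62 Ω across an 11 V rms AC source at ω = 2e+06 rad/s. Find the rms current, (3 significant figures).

374 mA

X_L = ωL = 83.4 Ω
X_C = 1/(ωC) = 117 Ω
Branch 1: Z₁ = R = 62.0 Ω
Branch 2 (series LC): Z₂ = j(X_L − X_C) = −j33.4 Ω
Parallel: Z = Z₁Z₂/(Z₁+Z₂), |Z| = 29.4 Ω, ∠Z = -61.7°
I = V/|Z| = 11/29.4 = 374 mA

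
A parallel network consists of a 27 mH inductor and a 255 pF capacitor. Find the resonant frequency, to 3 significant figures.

60.7 kHz

ω₀ = 1/√(LC) = 1/√(0.027 × 2.55e-10) = 381100 rad/s
f₀ = ω₀/(2π) = 60.7 kHz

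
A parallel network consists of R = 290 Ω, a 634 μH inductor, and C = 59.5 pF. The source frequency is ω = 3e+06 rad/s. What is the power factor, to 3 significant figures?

X_L = ωL = 1900 Ω
X_C = 1/(ωC) = 5600 Ω
Parallel: admittances add. Y = 1/R + 1/(jωL) + jωC
Y = (0.00345 − j0.000347) S
|Y| = 0.00347 S → |Z| = 1/|Y| = 289 Ω, ∠Z = −∠Y = 5.75°
cos φ = cos(5.75°) = 0.995

0.995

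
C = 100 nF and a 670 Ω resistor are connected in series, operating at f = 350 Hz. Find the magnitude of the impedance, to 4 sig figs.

ω = 2πf = 2199 rad/s
X_C = 1/(ωC) = 4547 Ω
Z = 670.0 − j4547 Ω
|Z| = √(670.0² + 4547²) = 4596 Ω

4596 Ω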